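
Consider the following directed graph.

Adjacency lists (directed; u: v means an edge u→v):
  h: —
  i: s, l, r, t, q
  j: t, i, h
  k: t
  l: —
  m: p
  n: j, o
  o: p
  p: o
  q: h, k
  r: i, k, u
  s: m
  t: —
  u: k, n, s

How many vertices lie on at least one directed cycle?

7

A vertex is on a directed cycle iff it belongs to a strongly connected component of size ≥ 2 (or has a self-loop).
The vertices on cycles are {i, j, n, o, p, r, u} — 7 in total.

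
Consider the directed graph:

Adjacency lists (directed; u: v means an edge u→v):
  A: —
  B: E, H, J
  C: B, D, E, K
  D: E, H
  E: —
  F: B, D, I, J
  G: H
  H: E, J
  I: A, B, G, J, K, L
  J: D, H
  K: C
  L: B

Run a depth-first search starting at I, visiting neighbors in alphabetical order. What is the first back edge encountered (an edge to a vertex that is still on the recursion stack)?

DFS from I (visiting neighbors in alphabetical order); mark gray on enter, black on exit:
I gray
  A gray
  A black
  B gray
    E gray
    E black
    H gray
      H→E: E black — skip
      J gray
        D gray
          D→E: E black — skip
          D→H: H is gray → back edge
First back edge: D → H.

D→H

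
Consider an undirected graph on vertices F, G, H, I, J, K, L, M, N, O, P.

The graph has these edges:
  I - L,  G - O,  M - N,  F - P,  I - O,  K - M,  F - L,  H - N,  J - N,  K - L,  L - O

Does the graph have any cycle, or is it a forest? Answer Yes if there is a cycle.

Yes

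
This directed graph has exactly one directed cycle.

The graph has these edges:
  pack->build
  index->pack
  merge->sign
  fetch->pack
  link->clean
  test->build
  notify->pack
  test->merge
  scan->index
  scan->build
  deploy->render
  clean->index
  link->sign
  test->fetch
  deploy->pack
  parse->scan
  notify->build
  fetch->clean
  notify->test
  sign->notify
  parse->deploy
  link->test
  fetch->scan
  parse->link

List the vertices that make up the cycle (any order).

sign, test, merge, notify

DFS with gray/black marking from test:
test gray
  merge gray
    sign gray
      notify gray
        notify→test: test is gray → back edge
Back edge closes the cycle test → merge → sign → notify → test; its vertices are {sign, test, merge, notify}.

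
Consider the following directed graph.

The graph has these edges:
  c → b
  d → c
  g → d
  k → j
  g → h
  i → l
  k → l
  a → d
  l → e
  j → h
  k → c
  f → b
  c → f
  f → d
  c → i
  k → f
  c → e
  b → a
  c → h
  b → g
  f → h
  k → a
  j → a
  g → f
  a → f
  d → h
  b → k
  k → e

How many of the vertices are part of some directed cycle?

8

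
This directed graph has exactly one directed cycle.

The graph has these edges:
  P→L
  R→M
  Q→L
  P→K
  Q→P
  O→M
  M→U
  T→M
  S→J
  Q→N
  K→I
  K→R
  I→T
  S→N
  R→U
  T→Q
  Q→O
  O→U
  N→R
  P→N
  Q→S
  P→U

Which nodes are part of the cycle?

I, K, P, Q, T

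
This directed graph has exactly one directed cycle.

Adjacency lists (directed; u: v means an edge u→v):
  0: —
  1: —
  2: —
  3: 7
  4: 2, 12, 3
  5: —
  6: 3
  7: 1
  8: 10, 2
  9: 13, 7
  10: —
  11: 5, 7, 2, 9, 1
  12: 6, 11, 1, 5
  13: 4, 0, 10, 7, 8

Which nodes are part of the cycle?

DFS with gray/black marking from 9:
9 gray
  13 gray
    4 gray
      2 gray
      2 black
      12 gray
        6 gray
          3 gray
            7 gray
              1 gray
              1 black
            7 black
          3 black
        6 black
        11 gray
          5 gray
          5 black
          11→7: 7 black — skip
          11→2: 2 black — skip
          11→9: 9 is gray → back edge
Back edge closes the cycle 9 → 13 → 4 → 12 → 11 → 9; its vertices are {4, 9, 11, 12, 13}.

4, 9, 11, 12, 13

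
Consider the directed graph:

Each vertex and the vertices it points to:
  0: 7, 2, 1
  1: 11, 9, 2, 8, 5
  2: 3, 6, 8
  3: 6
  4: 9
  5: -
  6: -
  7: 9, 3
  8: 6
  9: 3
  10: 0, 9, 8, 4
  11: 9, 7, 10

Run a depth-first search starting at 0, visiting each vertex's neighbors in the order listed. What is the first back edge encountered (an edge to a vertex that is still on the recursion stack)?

10->0

DFS from 0 (visiting each vertex's neighbors in the order listed); mark gray on enter, black on exit:
0 gray
  7 gray
    9 gray
      3 gray
        6 gray
        6 black
      3 black
    9 black
    7→3: 3 black — skip
  7 black
  2 gray
    2→3: 3 black — skip
    2→6: 6 black — skip
    8 gray
      8→6: 6 black — skip
    8 black
  2 black
  1 gray
    11 gray
      11→9: 9 black — skip
      11→7: 7 black — skip
      10 gray
        10→0: 0 is gray → back edge
First back edge: 10 → 0.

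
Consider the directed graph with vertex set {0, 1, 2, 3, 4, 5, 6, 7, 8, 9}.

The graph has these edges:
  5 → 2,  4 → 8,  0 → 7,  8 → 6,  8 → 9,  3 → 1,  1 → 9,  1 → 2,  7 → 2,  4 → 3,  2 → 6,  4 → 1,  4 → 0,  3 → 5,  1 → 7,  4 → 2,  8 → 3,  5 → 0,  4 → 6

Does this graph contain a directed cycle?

No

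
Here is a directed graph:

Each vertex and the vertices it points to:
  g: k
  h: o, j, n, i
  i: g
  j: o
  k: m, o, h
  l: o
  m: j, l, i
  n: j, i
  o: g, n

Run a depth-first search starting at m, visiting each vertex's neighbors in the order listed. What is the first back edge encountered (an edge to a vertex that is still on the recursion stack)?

DFS from m (visiting each vertex's neighbors in the order listed); mark gray on enter, black on exit:
m gray
  j gray
    o gray
      g gray
        k gray
          k→m: m is gray → back edge
First back edge: k → m.

k→m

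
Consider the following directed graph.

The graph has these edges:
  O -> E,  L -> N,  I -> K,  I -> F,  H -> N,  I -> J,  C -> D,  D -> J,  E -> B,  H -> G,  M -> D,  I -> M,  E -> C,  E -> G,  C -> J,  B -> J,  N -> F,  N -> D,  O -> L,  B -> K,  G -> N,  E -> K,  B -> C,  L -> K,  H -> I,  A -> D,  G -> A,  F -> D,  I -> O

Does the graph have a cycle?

No

DFS with white/gray/black marking, starting from A:
A gray
  D gray
    J gray
    J black
  D black
A black
M gray
  M→D: D black — skip
M black
G gray
  N gray
    N→D: D black — skip
    F gray
      F→D: D black — skip
    F black
  N black
  G→A: A black — skip
G black
O gray
  E gray
    E→G: G black — skip
    C gray
      C→J: J black — skip
      C→D: D black — skip
    C black
    K gray
    K black
    B gray
      B→C: C black — skip
      B→J: J black — skip
      B→K: K black — skip
    B black
  E black
  L gray
    L→N: N black — skip
    L→K: K black — skip
  L black
O black
H gray
  H→G: G black — skip
  H→N: N black — skip
  I gray
    I→O: O black — skip
    I→J: J black — skip
    I→K: K black — skip
    I→F: F black — skip
    I→M: M black — skip
  I black
H black
Every edge goes to a white or black vertex — no back edge, so the graph is acyclic.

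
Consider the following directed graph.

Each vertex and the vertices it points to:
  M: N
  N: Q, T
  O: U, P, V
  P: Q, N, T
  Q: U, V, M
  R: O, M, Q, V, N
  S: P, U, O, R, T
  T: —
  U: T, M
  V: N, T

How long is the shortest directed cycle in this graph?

3

For each vertex v, BFS finds the shortest path from v back to v.
The shortest such closed walk is Q → V → N → Q, length 3.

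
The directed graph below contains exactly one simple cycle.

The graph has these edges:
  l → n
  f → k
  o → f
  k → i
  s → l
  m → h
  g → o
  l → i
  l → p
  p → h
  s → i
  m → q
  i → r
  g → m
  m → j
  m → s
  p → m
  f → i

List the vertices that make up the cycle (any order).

l, m, p, s

DFS with gray/black marking from m:
m gray
  q gray
  q black
  s gray
    l gray
      i gray
        r gray
        r black
      i black
      n gray
      n black
      p gray
        p→m: m is gray → back edge
Back edge closes the cycle m → s → l → p → m; its vertices are {l, m, p, s}.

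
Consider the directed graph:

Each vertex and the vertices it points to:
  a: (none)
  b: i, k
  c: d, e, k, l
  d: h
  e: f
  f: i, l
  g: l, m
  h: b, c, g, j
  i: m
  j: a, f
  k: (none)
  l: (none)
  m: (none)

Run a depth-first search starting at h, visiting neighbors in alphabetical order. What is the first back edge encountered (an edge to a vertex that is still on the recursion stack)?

d→h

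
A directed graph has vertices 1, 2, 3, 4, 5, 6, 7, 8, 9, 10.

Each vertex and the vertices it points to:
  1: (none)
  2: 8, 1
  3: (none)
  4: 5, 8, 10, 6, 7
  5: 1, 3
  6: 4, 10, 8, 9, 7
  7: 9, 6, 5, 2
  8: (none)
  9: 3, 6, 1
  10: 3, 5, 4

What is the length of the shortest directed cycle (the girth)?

2

For each vertex v, BFS finds the shortest path from v back to v.
The shortest such closed walk is 4 → 10 → 4, length 2.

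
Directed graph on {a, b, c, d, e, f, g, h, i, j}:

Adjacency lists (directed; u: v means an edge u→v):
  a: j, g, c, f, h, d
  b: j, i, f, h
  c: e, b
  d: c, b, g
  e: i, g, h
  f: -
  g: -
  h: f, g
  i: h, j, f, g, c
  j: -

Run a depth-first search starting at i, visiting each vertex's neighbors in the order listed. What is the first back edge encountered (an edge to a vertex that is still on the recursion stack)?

DFS from i (visiting each vertex's neighbors in the order listed); mark gray on enter, black on exit:
i gray
  h gray
    f gray
    f black
    g gray
    g black
  h black
  j gray
  j black
  i→f: f black — skip
  i→g: g black — skip
  c gray
    e gray
      e→i: i is gray → back edge
First back edge: e → i.

e→i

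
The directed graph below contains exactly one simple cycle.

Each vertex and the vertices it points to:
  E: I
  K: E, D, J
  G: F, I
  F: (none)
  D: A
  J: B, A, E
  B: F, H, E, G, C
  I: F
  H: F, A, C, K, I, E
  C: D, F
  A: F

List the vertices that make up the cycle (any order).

B, H, J, K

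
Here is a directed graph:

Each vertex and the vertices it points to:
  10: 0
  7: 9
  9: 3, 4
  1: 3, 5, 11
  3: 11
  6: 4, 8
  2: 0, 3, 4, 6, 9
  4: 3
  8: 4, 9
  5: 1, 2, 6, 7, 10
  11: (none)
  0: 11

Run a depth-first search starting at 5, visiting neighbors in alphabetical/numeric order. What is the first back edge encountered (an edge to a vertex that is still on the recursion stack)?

DFS from 5 (visiting neighbors in alphabetical/numeric order); mark gray on enter, black on exit:
5 gray
  1 gray
    3 gray
      11 gray
      11 black
    3 black
    1→5: 5 is gray → back edge
First back edge: 1 → 5.

1→5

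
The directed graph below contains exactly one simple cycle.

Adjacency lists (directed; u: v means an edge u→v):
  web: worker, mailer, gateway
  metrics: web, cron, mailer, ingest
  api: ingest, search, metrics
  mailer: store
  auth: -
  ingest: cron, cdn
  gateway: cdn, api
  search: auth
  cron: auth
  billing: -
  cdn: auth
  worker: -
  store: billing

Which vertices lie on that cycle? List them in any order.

api, web, gateway, metrics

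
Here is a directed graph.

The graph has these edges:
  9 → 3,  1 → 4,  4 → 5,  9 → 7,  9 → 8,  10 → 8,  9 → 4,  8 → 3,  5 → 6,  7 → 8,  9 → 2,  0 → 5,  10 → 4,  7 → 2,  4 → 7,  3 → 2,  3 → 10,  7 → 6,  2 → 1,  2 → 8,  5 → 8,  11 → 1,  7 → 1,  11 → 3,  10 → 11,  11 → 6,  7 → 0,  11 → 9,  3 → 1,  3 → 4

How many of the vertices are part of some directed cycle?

11

A vertex is on a directed cycle iff it belongs to a strongly connected component of size ≥ 2 (or has a self-loop).
The vertices on cycles are {0, 1, 2, 3, 4, 5, 7, 8, 9, 10, 11} — 11 in total.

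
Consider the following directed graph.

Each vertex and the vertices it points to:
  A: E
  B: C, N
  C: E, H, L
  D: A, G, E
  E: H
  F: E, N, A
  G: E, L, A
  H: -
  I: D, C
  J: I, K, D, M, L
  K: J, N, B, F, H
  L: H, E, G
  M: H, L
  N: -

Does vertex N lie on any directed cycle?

No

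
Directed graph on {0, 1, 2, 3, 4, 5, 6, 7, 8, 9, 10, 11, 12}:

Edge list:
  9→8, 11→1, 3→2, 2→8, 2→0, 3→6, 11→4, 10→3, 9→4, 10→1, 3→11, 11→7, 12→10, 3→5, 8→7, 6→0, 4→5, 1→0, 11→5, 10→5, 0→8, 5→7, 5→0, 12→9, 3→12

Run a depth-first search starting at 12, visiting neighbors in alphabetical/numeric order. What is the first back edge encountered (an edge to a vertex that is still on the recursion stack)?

3→12

DFS from 12 (visiting neighbors in alphabetical/numeric order); mark gray on enter, black on exit:
12 gray
  9 gray
    4 gray
      5 gray
        0 gray
          8 gray
            7 gray
            7 black
          8 black
        0 black
        5→7: 7 black — skip
      5 black
    4 black
    9→8: 8 black — skip
  9 black
  10 gray
    1 gray
      1→0: 0 black — skip
    1 black
    3 gray
      2 gray
        2→0: 0 black — skip
        2→8: 8 black — skip
      2 black
      3→5: 5 black — skip
      6 gray
        6→0: 0 black — skip
      6 black
      11 gray
        11→1: 1 black — skip
        11→4: 4 black — skip
        11→5: 5 black — skip
        11→7: 7 black — skip
      11 black
      3→12: 12 is gray → back edge
First back edge: 3 → 12.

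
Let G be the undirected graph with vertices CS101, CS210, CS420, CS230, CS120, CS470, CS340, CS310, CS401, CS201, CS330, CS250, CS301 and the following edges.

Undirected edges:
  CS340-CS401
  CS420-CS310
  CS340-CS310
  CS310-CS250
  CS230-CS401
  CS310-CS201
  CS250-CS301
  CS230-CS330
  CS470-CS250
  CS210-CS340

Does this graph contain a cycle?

No

DFS, tracking each vertex's parent; an edge to a visited non-parent vertex closes a cycle.
Start from CS120:
visit CS120 (parent –)
visit CS101 (parent –)
visit CS210 (parent –)
  visit CS340 (parent CS210)
    CS340–CS210: parent, skip
    visit CS310 (parent CS340)
      visit CS250 (parent CS310)
        visit CS301 (parent CS250)
          CS301–CS250: parent, skip
        CS250–CS310: parent, skip
        visit CS470 (parent CS250)
          CS470–CS250: parent, skip
      visit CS420 (parent CS310)
        CS420–CS310: parent, skip
      CS310–CS340: parent, skip
      visit CS201 (parent CS310)
        CS201–CS310: parent, skip
    visit CS401 (parent CS340)
      visit CS230 (parent CS401)
        CS230–CS401: parent, skip
        visit CS330 (parent CS230)
          CS330–CS230: parent, skip
      CS401–CS340: parent, skip
No non-parent visited neighbor found — the graph is a forest.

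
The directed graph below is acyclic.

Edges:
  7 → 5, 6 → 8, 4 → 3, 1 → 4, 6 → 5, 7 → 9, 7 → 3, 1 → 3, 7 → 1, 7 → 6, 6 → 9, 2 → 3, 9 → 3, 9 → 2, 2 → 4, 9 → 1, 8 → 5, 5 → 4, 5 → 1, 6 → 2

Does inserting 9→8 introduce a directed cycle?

No

Adding 9→8 creates a cycle iff 8 can already reach 9.
Explore from 8: no path reaches 9. The graph stays acyclic.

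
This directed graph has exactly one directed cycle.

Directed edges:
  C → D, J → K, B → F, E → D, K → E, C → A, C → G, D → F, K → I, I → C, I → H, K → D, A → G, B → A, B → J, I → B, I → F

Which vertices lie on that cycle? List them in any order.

B, I, J, K

DFS with gray/black marking from I:
I gray
  B gray
    F gray
    F black
    J gray
      K gray
        D gray
          D→F: F black — skip
        D black
        E gray
          E→D: D black — skip
        E black
        K→I: I is gray → back edge
Back edge closes the cycle I → B → J → K → I; its vertices are {B, I, J, K}.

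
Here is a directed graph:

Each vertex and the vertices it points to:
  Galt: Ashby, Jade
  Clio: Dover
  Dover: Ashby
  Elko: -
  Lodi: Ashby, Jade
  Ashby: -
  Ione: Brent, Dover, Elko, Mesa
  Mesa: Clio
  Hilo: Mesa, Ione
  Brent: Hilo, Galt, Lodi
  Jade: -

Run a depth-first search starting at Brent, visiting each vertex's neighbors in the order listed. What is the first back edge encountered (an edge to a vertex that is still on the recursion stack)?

Ione→Brent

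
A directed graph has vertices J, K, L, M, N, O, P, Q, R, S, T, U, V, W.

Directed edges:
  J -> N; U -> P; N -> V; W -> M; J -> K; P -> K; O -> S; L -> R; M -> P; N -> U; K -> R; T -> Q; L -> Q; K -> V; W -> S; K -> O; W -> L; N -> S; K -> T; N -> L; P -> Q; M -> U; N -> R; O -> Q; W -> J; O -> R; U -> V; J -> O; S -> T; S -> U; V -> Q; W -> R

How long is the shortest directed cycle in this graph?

5

For each vertex v, BFS finds the shortest path from v back to v.
The shortest such closed walk is K → O → S → U → P → K, length 5.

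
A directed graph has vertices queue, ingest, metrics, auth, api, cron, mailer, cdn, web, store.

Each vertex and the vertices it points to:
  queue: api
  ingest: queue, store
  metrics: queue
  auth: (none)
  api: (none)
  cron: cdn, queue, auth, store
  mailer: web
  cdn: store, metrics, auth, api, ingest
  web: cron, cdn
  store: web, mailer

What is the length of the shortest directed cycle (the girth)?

3

For each vertex v, BFS finds the shortest path from v back to v.
The shortest such closed walk is cron → store → web → cron, length 3.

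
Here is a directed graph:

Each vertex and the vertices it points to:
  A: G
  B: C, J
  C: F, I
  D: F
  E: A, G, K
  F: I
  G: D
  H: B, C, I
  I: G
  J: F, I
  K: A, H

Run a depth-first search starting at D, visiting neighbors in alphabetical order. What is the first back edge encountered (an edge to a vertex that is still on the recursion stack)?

G→D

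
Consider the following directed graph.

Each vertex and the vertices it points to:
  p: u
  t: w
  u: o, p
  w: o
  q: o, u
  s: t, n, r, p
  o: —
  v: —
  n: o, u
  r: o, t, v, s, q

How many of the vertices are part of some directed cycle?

A vertex is on a directed cycle iff it belongs to a strongly connected component of size ≥ 2 (or has a self-loop).
The vertices on cycles are {p, r, s, u} — 4 in total.

4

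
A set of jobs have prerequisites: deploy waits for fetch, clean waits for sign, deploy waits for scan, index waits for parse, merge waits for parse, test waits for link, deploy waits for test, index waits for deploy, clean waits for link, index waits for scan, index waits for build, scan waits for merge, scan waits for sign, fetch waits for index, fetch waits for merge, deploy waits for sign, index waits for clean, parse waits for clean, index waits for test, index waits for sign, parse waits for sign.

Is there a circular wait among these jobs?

DFS with white/gray/black marking, starting from merge:
merge gray
  parse gray
    sign gray
    sign black
    clean gray
      clean→sign: sign black — skip
      link gray
      link black
    clean black
  parse black
merge black
fetch gray
  index gray
    build gray
    build black
    scan gray
      scan→sign: sign black — skip
      scan→merge: merge black — skip
    scan black
    test gray
      test→link: link black — skip
    test black
    index→sign: sign black — skip
    index→parse: parse black — skip
    index→clean: clean black — skip
    deploy gray
      deploy→fetch: fetch is gray → back edge
Back edge found, so a cycle exists: fetch → index → deploy → fetch.

Yes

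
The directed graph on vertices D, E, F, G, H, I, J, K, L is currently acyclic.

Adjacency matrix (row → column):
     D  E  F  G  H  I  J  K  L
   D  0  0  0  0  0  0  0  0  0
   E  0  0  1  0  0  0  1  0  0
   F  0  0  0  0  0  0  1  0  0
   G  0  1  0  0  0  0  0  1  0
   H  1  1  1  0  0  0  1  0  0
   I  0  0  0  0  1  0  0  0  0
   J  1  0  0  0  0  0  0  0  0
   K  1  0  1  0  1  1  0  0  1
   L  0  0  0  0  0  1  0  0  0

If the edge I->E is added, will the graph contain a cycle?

No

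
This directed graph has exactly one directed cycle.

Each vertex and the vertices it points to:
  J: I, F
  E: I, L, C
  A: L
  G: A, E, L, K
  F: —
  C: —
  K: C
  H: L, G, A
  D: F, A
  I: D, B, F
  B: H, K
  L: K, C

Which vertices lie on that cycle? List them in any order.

B, E, G, H, I

DFS with gray/black marking from I:
I gray
  D gray
    F gray
    F black
    A gray
      L gray
        K gray
          C gray
          C black
        K black
        L→C: C black — skip
      L black
    A black
  D black
  B gray
    H gray
      H→L: L black — skip
      G gray
        G→A: A black — skip
        E gray
          E→I: I is gray → back edge
Back edge closes the cycle I → B → H → G → E → I; its vertices are {B, E, G, H, I}.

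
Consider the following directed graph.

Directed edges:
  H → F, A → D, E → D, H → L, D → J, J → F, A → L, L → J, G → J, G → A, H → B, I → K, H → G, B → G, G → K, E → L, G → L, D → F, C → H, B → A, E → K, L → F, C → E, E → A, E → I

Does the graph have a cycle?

No

DFS with white/gray/black marking, starting from A:
A gray
  L gray
    F gray
    F black
    J gray
      J→F: F black — skip
    J black
  L black
  D gray
    D→F: F black — skip
    D→J: J black — skip
  D black
A black
K gray
K black
C gray
  E gray
    E→K: K black — skip
    E→L: L black — skip
    E→D: D black — skip
    I gray
      I→K: K black — skip
    I black
    E→A: A black — skip
  E black
  H gray
    H→F: F black — skip
    H→L: L black — skip
    G gray
      G→J: J black — skip
      G→K: K black — skip
      G→L: L black — skip
      G→A: A black — skip
    G black
    B gray
      B→A: A black — skip
      B→G: G black — skip
    B black
  H black
C black
Every edge goes to a white or black vertex — no back edge, so the graph is acyclic.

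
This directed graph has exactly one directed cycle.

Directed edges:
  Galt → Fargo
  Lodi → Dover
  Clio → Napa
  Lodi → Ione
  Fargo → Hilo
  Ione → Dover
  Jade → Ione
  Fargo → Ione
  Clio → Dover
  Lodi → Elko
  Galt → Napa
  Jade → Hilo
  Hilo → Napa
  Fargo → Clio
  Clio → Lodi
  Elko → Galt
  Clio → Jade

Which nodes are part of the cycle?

DFS with gray/black marking from Fargo:
Fargo gray
  Ione gray
    Dover gray
    Dover black
  Ione black
  Hilo gray
    Napa gray
    Napa black
  Hilo black
  Clio gray
    Clio→Dover: Dover black — skip
    Lodi gray
      Elko gray
        Galt gray
          Galt→Fargo: Fargo is gray → back edge
Back edge closes the cycle Fargo → Clio → Lodi → Elko → Galt → Fargo; its vertices are {Clio, Elko, Galt, Lodi, Fargo}.

Clio, Elko, Galt, Lodi, Fargo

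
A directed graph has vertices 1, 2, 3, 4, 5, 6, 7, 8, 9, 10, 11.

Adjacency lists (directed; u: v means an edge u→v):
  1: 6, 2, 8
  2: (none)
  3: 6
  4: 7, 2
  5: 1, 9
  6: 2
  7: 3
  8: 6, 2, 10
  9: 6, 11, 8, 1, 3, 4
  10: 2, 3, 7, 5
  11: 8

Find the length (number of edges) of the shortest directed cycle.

4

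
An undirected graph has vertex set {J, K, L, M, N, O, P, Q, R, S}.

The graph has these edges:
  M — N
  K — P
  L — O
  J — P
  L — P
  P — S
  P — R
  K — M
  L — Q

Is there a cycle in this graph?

DFS, tracking each vertex's parent; an edge to a visited non-parent vertex closes a cycle.
Start from R:
visit R (parent –)
  visit P (parent R)
    visit J (parent P)
      J–P: parent, skip
    visit L (parent P)
      visit Q (parent L)
        Q–L: parent, skip
      L–P: parent, skip
      visit O (parent L)
        O–L: parent, skip
    P–R: parent, skip
    visit S (parent P)
      S–P: parent, skip
    visit K (parent P)
      visit M (parent K)
        visit N (parent M)
          N–M: parent, skip
        M–K: parent, skip
      K–P: parent, skip
No non-parent visited neighbor found — the graph is a forest.

No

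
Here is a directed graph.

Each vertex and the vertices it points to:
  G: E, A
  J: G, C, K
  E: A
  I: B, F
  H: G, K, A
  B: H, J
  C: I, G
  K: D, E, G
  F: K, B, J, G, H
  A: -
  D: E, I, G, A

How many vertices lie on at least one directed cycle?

8

A vertex is on a directed cycle iff it belongs to a strongly connected component of size ≥ 2 (or has a self-loop).
The vertices on cycles are {B, C, D, F, H, I, J, K} — 8 in total.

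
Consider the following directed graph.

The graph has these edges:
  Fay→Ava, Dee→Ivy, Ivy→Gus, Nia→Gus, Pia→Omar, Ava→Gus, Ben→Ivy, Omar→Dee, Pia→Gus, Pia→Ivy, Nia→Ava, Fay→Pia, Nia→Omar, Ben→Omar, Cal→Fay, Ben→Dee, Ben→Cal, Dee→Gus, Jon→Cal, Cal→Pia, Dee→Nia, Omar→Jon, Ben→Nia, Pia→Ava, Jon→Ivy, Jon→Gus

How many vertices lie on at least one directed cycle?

7

A vertex is on a directed cycle iff it belongs to a strongly connected component of size ≥ 2 (or has a self-loop).
The vertices on cycles are {Cal, Dee, Fay, Jon, Nia, Pia, Omar} — 7 in total.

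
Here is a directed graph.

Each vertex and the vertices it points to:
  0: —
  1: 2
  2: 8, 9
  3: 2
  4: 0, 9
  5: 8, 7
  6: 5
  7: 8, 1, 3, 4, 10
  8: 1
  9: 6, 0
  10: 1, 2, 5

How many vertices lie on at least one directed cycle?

A vertex is on a directed cycle iff it belongs to a strongly connected component of size ≥ 2 (or has a self-loop).
The vertices on cycles are {1, 2, 3, 4, 5, 6, 7, 8, 9, 10} — 10 in total.

10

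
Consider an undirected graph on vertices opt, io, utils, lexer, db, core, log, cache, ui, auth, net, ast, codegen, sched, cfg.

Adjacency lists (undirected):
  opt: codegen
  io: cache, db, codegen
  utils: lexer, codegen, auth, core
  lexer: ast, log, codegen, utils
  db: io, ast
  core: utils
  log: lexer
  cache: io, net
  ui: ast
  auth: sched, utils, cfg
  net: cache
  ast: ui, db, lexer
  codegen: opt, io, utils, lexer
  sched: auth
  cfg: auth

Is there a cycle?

Yes

DFS, tracking each vertex's parent; an edge to a visited non-parent vertex closes a cycle.
Start from opt:
visit opt (parent –)
  visit codegen (parent opt)
    codegen–opt: parent, skip
    visit io (parent codegen)
      visit cache (parent io)
        cache–io: parent, skip
        visit net (parent cache)
          net–cache: parent, skip
      visit db (parent io)
        db–io: parent, skip
        visit ast (parent db)
          visit ui (parent ast)
            ui–ast: parent, skip
          ast–db: parent, skip
          visit lexer (parent ast)
            lexer–ast: parent, skip
            visit log (parent lexer)
              log–lexer: parent, skip
            lexer–codegen: codegen visited and ≠ parent → cycle
Cycle: codegen – io – db – ast – lexer – codegen.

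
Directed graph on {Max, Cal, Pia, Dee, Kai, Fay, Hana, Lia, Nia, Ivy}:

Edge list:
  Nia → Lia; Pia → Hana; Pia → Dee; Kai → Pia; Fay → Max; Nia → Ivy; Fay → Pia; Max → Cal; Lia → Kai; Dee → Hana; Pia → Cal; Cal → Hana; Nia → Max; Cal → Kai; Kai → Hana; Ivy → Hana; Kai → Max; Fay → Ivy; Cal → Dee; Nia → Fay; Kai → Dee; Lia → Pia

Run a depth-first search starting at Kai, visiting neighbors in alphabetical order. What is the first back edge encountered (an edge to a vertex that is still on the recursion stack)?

Cal->Kai

DFS from Kai (visiting neighbors in alphabetical order); mark gray on enter, black on exit:
Kai gray
  Dee gray
    Hana gray
    Hana black
  Dee black
  Kai→Hana: Hana black — skip
  Max gray
    Cal gray
      Cal→Dee: Dee black — skip
      Cal→Hana: Hana black — skip
      Cal→Kai: Kai is gray → back edge
First back edge: Cal → Kai.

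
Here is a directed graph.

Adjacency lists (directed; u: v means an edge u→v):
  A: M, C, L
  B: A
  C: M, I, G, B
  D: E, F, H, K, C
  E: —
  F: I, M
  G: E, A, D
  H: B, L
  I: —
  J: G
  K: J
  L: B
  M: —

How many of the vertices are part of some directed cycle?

A vertex is on a directed cycle iff it belongs to a strongly connected component of size ≥ 2 (or has a self-loop).
The vertices on cycles are {A, B, C, D, G, H, J, K, L} — 9 in total.

9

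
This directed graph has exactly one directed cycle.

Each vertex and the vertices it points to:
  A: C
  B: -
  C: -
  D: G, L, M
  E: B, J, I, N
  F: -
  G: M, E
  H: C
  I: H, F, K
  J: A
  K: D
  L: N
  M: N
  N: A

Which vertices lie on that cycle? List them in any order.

DFS with gray/black marking from E:
E gray
  B gray
  B black
  J gray
    A gray
      C gray
      C black
    A black
  J black
  I gray
    H gray
      H→C: C black — skip
    H black
    F gray
    F black
    K gray
      D gray
        G gray
          M gray
            N gray
              N→A: A black — skip
            N black
          M black
          G→E: E is gray → back edge
Back edge closes the cycle E → I → K → D → G → E; its vertices are {D, E, G, I, K}.

D, E, G, I, K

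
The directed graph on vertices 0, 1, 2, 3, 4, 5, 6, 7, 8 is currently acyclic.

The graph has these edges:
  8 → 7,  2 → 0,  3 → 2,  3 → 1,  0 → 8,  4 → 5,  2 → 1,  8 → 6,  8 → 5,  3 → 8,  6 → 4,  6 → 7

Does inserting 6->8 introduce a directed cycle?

Adding 6→8 creates a cycle iff 8 can already reach 6.
Path from 8: 8 → 6.
So 8 → … → 6 → 8 is a cycle.

Yes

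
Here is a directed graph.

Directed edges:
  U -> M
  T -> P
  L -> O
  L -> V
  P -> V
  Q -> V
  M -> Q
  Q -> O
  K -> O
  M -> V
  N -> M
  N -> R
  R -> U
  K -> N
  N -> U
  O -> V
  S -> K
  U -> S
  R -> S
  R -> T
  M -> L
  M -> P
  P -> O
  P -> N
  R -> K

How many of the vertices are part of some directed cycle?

8

A vertex is on a directed cycle iff it belongs to a strongly connected component of size ≥ 2 (or has a self-loop).
The vertices on cycles are {K, M, N, P, R, S, T, U} — 8 in total.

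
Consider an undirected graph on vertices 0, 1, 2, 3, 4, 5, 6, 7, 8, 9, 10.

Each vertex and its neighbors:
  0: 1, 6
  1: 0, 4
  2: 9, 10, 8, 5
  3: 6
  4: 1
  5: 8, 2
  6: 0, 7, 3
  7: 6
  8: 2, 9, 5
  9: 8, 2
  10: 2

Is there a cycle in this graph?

DFS, tracking each vertex's parent; an edge to a visited non-parent vertex closes a cycle.
Start from 1:
visit 1 (parent –)
  visit 0 (parent 1)
    0–1: parent, skip
    visit 6 (parent 0)
      6–0: parent, skip
      visit 7 (parent 6)
        7–6: parent, skip
      visit 3 (parent 6)
        3–6: parent, skip
  visit 4 (parent 1)
    4–1: parent, skip
visit 2 (parent –)
  visit 9 (parent 2)
    visit 8 (parent 9)
      8–2: 2 visited and ≠ parent → cycle
Cycle: 2 – 9 – 8 – 2.

Yes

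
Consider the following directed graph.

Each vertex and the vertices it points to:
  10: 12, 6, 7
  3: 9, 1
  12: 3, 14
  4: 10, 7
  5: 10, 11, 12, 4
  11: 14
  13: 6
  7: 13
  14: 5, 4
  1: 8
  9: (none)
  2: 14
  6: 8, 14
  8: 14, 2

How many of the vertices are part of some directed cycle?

13

A vertex is on a directed cycle iff it belongs to a strongly connected component of size ≥ 2 (or has a self-loop).
The vertices on cycles are {1, 2, 3, 4, 5, 6, 7, 8, 10, 11, 12, 13, 14} — 13 in total.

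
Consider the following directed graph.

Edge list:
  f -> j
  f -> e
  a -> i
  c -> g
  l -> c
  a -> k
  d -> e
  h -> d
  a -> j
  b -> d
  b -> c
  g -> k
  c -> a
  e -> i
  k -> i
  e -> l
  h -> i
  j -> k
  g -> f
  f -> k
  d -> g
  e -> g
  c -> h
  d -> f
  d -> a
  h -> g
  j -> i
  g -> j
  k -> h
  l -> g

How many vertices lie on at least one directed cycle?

10

A vertex is on a directed cycle iff it belongs to a strongly connected component of size ≥ 2 (or has a self-loop).
The vertices on cycles are {a, c, d, e, f, g, h, j, k, l} — 10 in total.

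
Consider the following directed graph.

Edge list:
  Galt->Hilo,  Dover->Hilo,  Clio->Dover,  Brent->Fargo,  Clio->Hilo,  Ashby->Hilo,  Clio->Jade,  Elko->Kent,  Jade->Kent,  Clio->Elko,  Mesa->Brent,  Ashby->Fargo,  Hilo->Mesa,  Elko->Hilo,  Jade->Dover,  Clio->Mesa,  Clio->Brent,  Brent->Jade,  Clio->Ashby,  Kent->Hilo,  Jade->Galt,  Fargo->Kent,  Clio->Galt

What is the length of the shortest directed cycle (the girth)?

5

For each vertex v, BFS finds the shortest path from v back to v.
The shortest such closed walk is Mesa → Brent → Fargo → Kent → Hilo → Mesa, length 5.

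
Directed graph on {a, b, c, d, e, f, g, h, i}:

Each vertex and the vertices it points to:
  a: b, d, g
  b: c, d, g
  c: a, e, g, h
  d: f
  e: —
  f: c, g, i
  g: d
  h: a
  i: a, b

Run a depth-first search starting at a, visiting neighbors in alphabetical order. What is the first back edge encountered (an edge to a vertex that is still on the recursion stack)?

DFS from a (visiting neighbors in alphabetical order); mark gray on enter, black on exit:
a gray
  b gray
    c gray
      c→a: a is gray → back edge
First back edge: c → a.

c→a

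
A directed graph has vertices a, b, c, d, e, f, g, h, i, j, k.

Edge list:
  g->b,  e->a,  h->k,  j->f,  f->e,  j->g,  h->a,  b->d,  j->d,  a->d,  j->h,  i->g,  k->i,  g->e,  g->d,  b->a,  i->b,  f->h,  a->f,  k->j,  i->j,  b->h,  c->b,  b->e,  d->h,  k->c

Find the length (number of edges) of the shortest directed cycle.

3

For each vertex v, BFS finds the shortest path from v back to v.
The shortest such closed walk is k → j → h → k, length 3.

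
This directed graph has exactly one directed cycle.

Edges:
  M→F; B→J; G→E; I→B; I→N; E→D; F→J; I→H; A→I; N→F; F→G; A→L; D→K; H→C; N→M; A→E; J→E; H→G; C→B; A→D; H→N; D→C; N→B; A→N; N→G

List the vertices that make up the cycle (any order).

DFS with gray/black marking from D:
D gray
  K gray
  K black
  C gray
    B gray
      J gray
        E gray
          E→D: D is gray → back edge
Back edge closes the cycle D → C → B → J → E → D; its vertices are {B, C, D, E, J}.

B, C, D, E, J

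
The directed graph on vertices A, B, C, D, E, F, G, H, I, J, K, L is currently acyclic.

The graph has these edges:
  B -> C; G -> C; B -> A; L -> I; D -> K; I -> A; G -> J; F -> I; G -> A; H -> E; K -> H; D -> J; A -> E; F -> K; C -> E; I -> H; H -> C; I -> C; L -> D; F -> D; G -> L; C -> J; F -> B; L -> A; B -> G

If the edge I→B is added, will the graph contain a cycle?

Yes

Adding I→B creates a cycle iff B can already reach I.
Path from B: B → G → L → I.
So B → … → I → B is a cycle.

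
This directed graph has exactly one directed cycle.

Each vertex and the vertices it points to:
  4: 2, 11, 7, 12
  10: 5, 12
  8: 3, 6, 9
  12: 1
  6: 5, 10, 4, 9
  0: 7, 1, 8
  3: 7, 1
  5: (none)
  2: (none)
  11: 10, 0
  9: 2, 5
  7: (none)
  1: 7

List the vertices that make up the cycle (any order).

0, 4, 6, 8, 11

DFS with gray/black marking from 8:
8 gray
  3 gray
    7 gray
    7 black
    1 gray
      1→7: 7 black — skip
    1 black
  3 black
  6 gray
    5 gray
    5 black
    10 gray
      10→5: 5 black — skip
      12 gray
        12→1: 1 black — skip
      12 black
    10 black
    4 gray
      2 gray
      2 black
      11 gray
        11→10: 10 black — skip
        0 gray
          0→7: 7 black — skip
          0→1: 1 black — skip
          0→8: 8 is gray → back edge
Back edge closes the cycle 8 → 6 → 4 → 11 → 0 → 8; its vertices are {0, 4, 6, 8, 11}.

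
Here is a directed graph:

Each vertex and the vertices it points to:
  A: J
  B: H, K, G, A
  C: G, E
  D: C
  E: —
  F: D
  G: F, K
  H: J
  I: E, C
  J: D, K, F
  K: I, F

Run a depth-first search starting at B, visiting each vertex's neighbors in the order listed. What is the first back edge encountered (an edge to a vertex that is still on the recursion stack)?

F→D

DFS from B (visiting each vertex's neighbors in the order listed); mark gray on enter, black on exit:
B gray
  H gray
    J gray
      D gray
        C gray
          G gray
            F gray
              F→D: D is gray → back edge
First back edge: F → D.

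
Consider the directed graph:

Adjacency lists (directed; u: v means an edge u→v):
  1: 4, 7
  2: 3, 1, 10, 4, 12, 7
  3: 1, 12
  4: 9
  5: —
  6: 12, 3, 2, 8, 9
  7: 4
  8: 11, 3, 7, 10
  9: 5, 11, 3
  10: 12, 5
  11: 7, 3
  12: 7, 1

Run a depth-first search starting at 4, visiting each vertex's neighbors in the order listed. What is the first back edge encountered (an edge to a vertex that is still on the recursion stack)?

7→4

DFS from 4 (visiting each vertex's neighbors in the order listed); mark gray on enter, black on exit:
4 gray
  9 gray
    5 gray
    5 black
    11 gray
      7 gray
        7→4: 4 is gray → back edge
First back edge: 7 → 4.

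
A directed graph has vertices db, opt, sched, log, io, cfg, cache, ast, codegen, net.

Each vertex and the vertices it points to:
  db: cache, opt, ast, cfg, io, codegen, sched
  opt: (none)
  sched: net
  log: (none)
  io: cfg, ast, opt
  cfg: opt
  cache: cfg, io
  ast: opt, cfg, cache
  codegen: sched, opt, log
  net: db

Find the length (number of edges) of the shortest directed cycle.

3

For each vertex v, BFS finds the shortest path from v back to v.
The shortest such closed walk is db → sched → net → db, length 3.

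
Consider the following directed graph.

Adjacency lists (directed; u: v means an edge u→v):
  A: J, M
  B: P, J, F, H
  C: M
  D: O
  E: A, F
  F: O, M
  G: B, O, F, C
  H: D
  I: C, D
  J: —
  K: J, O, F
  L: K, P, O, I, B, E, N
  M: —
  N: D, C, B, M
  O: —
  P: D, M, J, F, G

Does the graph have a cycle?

DFS with white/gray/black marking, starting from E:
E gray
  A gray
    J gray
    J black
    M gray
    M black
  A black
  F gray
    O gray
    O black
    F→M: M black — skip
  F black
E black
B gray
  P gray
    D gray
      D→O: O black — skip
    D black
    P→M: M black — skip
    P→J: J black — skip
    P→F: F black — skip
    G gray
      G→B: B is gray → back edge
Back edge found, so a cycle exists: B → P → G → B.

Yes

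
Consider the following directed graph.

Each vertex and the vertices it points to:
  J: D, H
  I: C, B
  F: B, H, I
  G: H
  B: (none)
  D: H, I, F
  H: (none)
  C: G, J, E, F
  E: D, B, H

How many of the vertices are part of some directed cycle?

A vertex is on a directed cycle iff it belongs to a strongly connected component of size ≥ 2 (or has a self-loop).
The vertices on cycles are {C, D, E, F, I, J} — 6 in total.

6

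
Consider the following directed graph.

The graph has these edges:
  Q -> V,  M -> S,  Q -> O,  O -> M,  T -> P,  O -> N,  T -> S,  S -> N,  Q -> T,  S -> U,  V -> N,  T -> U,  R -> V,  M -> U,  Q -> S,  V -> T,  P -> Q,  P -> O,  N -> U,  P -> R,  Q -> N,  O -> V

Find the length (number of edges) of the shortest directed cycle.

3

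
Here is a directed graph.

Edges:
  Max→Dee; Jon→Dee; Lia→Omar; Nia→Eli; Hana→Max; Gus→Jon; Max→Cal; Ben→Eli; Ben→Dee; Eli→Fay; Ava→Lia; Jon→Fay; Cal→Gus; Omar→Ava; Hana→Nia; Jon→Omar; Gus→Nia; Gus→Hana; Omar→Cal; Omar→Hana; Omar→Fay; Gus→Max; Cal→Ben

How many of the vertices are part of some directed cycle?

8

A vertex is on a directed cycle iff it belongs to a strongly connected component of size ≥ 2 (or has a self-loop).
The vertices on cycles are {Ava, Cal, Gus, Jon, Lia, Max, Hana, Omar} — 8 in total.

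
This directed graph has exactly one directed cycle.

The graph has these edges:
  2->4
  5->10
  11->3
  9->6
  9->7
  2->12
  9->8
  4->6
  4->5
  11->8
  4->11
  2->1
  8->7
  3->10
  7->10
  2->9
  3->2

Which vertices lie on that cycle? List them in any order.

2, 3, 4, 11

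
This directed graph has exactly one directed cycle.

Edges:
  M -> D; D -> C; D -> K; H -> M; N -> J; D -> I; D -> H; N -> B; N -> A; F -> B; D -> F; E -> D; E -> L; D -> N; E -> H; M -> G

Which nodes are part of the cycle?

D, H, M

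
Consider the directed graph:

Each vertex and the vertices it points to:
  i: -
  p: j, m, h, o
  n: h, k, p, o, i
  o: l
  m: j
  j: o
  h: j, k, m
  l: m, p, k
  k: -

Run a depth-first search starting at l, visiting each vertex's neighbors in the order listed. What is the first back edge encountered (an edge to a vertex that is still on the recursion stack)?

o->l

DFS from l (visiting each vertex's neighbors in the order listed); mark gray on enter, black on exit:
l gray
  m gray
    j gray
      o gray
        o→l: l is gray → back edge
First back edge: o → l.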